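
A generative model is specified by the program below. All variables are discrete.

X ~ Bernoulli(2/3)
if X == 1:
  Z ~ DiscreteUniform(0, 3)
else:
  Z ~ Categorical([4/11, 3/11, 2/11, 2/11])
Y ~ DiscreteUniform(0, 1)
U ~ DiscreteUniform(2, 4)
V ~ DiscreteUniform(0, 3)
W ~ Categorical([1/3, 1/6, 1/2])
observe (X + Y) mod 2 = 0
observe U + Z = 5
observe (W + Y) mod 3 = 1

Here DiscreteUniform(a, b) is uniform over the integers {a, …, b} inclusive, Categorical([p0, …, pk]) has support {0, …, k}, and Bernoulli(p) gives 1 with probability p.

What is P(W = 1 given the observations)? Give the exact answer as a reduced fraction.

Enumerate traces; 24 have nonzero weight after conditioning:
  (X=0, Z=1, Y=0, U=4, V=0, W=1) weight 1/1584
  (X=0, Z=1, Y=0, U=4, V=1, W=1) weight 1/1584
  (X=0, Z=1, Y=0, U=4, V=2, W=1) weight 1/1584
  (X=0, Z=1, Y=0, U=4, V=3, W=1) weight 1/1584
  (X=0, Z=2, Y=0, U=3, V=0, W=1) weight 1/2376
  (X=0, Z=2, Y=0, U=3, V=1, W=1) weight 1/2376
  (X=0, Z=2, Y=0, U=3, V=2, W=1) weight 1/2376
  (X=0, Z=2, Y=0, U=3, V=3, W=1) weight 1/2376
  (X=1, Z=1, Y=1, U=4, V=0, W=0) weight 1/432
  … 15 more
Group by W:
  weight(W=0) = 1/36
  weight(W=1) = 7/1188
Total weight = 1/36 + 7/1188 = 10/297
P(W=0 | obs) = 1/36 / 10/297 = 33/40
P(W=1 | obs) = 7/1188 / 10/297 = 7/40

P(W = 1 | obs) = 7/40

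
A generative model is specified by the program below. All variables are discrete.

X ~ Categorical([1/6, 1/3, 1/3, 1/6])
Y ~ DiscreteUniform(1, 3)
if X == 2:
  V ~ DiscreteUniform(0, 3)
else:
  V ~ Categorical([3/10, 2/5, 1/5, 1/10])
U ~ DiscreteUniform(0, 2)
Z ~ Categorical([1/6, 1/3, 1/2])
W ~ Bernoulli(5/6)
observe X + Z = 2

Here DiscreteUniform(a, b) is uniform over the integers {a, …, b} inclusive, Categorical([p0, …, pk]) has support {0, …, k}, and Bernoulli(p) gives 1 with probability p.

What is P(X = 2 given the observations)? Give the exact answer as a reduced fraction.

Enumerate traces; 216 have nonzero weight after conditioning:
  (X=0, Y=1, V=0, U=0, Z=2, W=0) weight 1/2160
  (X=0, Y=1, V=0, U=0, Z=2, W=1) weight 1/432
  (X=0, Y=1, V=0, U=1, Z=2, W=0) weight 1/2160
  (X=0, Y=1, V=0, U=1, Z=2, W=1) weight 1/432
  (X=0, Y=1, V=0, U=2, Z=2, W=0) weight 1/2160
  (X=0, Y=1, V=0, U=2, Z=2, W=1) weight 1/432
  (X=0, Y=1, V=1, U=0, Z=2, W=0) weight 1/1620
  (X=0, Y=1, V=1, U=0, Z=2, W=1) weight 1/324
  (X=1, Y=1, V=0, U=0, Z=1, W=0) weight 1/1620
  (X=2, Y=1, V=0, U=0, Z=0, W=0) weight 1/3888
  … 206 more
Group by X:
  weight(X=0) = 1/12
  weight(X=1) = 1/9
  weight(X=2) = 1/18
Total weight = 1/12 + 1/9 + 1/18 = 1/4
P(X=0 | obs) = 1/12 / 1/4 = 1/3
P(X=1 | obs) = 1/9 / 1/4 = 4/9
P(X=2 | obs) = 1/18 / 1/4 = 2/9

P(X = 2 | obs) = 2/9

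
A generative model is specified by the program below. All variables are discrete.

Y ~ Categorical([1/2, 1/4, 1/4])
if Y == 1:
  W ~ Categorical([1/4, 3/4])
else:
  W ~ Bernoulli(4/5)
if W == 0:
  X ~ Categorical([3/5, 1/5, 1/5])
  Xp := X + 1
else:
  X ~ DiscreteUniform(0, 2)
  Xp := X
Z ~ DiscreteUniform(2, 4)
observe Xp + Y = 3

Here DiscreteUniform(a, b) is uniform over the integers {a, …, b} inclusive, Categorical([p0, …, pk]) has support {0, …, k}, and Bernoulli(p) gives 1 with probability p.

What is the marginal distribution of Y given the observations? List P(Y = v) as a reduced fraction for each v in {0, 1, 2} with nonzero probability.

P(Y=0) = 12/115, P(Y=1) = 9/23, P(Y=2) = 58/115

Enumerate traces; 15 have nonzero weight after conditioning:
  (Y=0, W=0, X=2, Z=2) weight 1/150
  (Y=0, W=0, X=2, Z=3) weight 1/150
  (Y=0, W=0, X=2, Z=4) weight 1/150
  (Y=1, W=0, X=1, Z=2) weight 1/240
  (Y=1, W=0, X=1, Z=3) weight 1/240
  (Y=1, W=0, X=1, Z=4) weight 1/240
  (Y=1, W=1, X=2, Z=2) weight 1/48
  (Y=1, W=1, X=2, Z=3) weight 1/48
  (Y=2, W=0, X=0, Z=2) weight 1/100
  … 6 more
Group by Y:
  weight(Y=0) = 1/50
  weight(Y=1) = 3/40
  weight(Y=2) = 29/300
Total weight = 1/50 + 3/40 + 29/300 = 23/120
P(Y=0 | obs) = 1/50 / 23/120 = 12/115
P(Y=1 | obs) = 3/40 / 23/120 = 9/23
P(Y=2 | obs) = 29/300 / 23/120 = 58/115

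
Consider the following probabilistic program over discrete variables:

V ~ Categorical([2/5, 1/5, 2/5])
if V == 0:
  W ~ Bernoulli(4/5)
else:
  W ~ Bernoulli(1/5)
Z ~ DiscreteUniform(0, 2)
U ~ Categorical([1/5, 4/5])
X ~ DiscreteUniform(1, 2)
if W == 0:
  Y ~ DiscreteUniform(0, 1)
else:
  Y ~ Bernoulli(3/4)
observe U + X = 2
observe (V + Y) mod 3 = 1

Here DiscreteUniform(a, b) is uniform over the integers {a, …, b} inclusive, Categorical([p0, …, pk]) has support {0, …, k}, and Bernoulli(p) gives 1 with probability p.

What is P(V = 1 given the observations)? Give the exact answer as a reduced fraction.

P(V = 1 | obs) = 9/37

Enumerate traces; 24 have nonzero weight after conditioning:
  (V=0, W=0, Z=0, U=0, X=2, Y=1) weight 1/750
  (V=0, W=0, Z=0, U=1, X=1, Y=1) weight 2/375
  (V=0, W=0, Z=1, U=0, X=2, Y=1) weight 1/750
  (V=0, W=0, Z=1, U=1, X=1, Y=1) weight 2/375
  (V=0, W=0, Z=2, U=0, X=2, Y=1) weight 1/750
  (V=0, W=0, Z=2, U=1, X=1, Y=1) weight 2/375
  (V=0, W=1, Z=0, U=0, X=2, Y=1) weight 1/125
  (V=0, W=1, Z=0, U=1, X=1, Y=1) weight 4/125
  (V=1, W=0, Z=0, U=0, X=2, Y=0) weight 1/375
  … 15 more
Group by V:
  weight(V=0) = 7/50
  weight(V=1) = 9/200
Total weight = 7/50 + 9/200 = 37/200
P(V=0 | obs) = 7/50 / 37/200 = 28/37
P(V=1 | obs) = 9/200 / 37/200 = 9/37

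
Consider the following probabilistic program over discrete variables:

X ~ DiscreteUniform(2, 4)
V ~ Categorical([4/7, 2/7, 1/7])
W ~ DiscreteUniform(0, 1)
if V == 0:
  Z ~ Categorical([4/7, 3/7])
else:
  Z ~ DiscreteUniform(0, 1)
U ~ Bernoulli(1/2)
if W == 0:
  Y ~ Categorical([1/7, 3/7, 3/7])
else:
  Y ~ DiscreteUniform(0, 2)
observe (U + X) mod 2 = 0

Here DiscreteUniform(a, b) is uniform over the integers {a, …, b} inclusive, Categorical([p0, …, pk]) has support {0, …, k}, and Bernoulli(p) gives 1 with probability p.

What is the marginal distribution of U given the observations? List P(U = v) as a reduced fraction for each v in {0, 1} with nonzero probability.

P(U=0) = 2/3, P(U=1) = 1/3

Enumerate traces; 108 have nonzero weight after conditioning:
  (X=2, V=0, W=0, Z=0, U=0, Y=0) weight 4/1029
  (X=2, V=0, W=0, Z=0, U=0, Y=1) weight 4/343
  (X=2, V=0, W=0, Z=0, U=0, Y=2) weight 4/343
  (X=2, V=0, W=0, Z=1, U=0, Y=0) weight 1/343
  (X=2, V=0, W=0, Z=1, U=0, Y=1) weight 3/343
  (X=2, V=0, W=0, Z=1, U=0, Y=2) weight 3/343
  (X=2, V=0, W=1, Z=0, U=0, Y=0) weight 4/441
  (X=2, V=0, W=1, Z=0, U=0, Y=1) weight 4/441
  (X=3, V=0, W=0, Z=0, U=1, Y=0) weight 4/1029
  … 99 more
Group by U:
  weight(U=0) = 1/3
  weight(U=1) = 1/6
Total weight = 1/3 + 1/6 = 1/2
P(U=0 | obs) = 1/3 / 1/2 = 2/3
P(U=1 | obs) = 1/6 / 1/2 = 1/3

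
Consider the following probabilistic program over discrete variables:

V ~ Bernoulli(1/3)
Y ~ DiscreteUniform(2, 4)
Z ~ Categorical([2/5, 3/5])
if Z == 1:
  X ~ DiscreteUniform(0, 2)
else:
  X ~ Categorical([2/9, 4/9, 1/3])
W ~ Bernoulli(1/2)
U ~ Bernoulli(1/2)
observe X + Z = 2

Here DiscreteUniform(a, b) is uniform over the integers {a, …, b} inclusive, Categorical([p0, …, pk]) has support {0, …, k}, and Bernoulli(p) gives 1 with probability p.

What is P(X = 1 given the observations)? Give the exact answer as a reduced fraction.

P(X = 1 | obs) = 3/5

Enumerate traces; 48 have nonzero weight after conditioning:
  (V=0, Y=2, Z=0, X=2, W=0, U=0) weight 1/135
  (V=0, Y=2, Z=0, X=2, W=0, U=1) weight 1/135
  (V=0, Y=2, Z=0, X=2, W=1, U=0) weight 1/135
  (V=0, Y=2, Z=0, X=2, W=1, U=1) weight 1/135
  (V=0, Y=2, Z=1, X=1, W=0, U=0) weight 1/90
  (V=0, Y=2, Z=1, X=1, W=0, U=1) weight 1/90
  (V=0, Y=2, Z=1, X=1, W=1, U=0) weight 1/90
  (V=0, Y=2, Z=1, X=1, W=1, U=1) weight 1/90
  … 40 more
Group by X:
  weight(X=1) = 1/5
  weight(X=2) = 2/15
Total weight = 1/5 + 2/15 = 1/3
P(X=1 | obs) = 1/5 / 1/3 = 3/5
P(X=2 | obs) = 2/15 / 1/3 = 2/5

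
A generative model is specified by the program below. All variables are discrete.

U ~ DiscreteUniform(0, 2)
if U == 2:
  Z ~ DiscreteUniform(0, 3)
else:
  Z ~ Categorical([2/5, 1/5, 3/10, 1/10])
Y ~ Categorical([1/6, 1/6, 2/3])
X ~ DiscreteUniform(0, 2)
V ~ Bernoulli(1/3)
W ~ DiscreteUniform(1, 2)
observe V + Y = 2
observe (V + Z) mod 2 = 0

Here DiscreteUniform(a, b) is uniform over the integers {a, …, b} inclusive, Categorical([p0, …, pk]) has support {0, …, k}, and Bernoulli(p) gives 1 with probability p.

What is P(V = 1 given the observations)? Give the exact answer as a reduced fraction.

Enumerate traces; 72 have nonzero weight after conditioning:
  (U=0, Z=0, Y=2, X=0, V=0, W=1) weight 4/405
  (U=0, Z=0, Y=2, X=0, V=0, W=2) weight 4/405
  (U=0, Z=0, Y=2, X=1, V=0, W=1) weight 4/405
  (U=0, Z=0, Y=2, X=1, V=0, W=2) weight 4/405
  (U=0, Z=0, Y=2, X=2, V=0, W=1) weight 4/405
  (U=0, Z=0, Y=2, X=2, V=0, W=2) weight 4/405
  (U=0, Z=1, Y=1, X=0, V=1, W=1) weight 1/1620
  (U=0, Z=1, Y=1, X=0, V=1, W=2) weight 1/1620
  … 64 more
Group by V:
  weight(V=0) = 38/135
  weight(V=1) = 11/540
Total weight = 38/135 + 11/540 = 163/540
P(V=0 | obs) = 38/135 / 163/540 = 152/163
P(V=1 | obs) = 11/540 / 163/540 = 11/163

P(V = 1 | obs) = 11/163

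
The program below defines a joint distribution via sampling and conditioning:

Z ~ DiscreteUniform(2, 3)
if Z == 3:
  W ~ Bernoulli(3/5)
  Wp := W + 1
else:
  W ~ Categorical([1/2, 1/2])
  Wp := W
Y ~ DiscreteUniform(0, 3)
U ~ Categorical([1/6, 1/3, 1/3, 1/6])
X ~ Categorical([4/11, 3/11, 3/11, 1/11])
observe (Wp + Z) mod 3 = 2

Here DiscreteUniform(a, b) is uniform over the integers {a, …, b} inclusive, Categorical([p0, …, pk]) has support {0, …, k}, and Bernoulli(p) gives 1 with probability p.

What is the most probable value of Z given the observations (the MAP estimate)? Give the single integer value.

Enumerate traces; 128 have nonzero weight after conditioning:
  (Z=2, W=0, Y=0, U=0, X=0) weight 1/264
  (Z=2, W=0, Y=0, U=0, X=1) weight 1/352
  (Z=2, W=0, Y=0, U=0, X=2) weight 1/352
  (Z=2, W=0, Y=0, U=0, X=3) weight 1/1056
  (Z=2, W=0, Y=0, U=1, X=0) weight 1/132
  (Z=2, W=0, Y=0, U=1, X=1) weight 1/176
  (Z=2, W=0, Y=0, U=1, X=2) weight 1/176
  (Z=2, W=0, Y=0, U=1, X=3) weight 1/528
  (Z=3, W=1, Y=0, U=0, X=0) weight 1/220
  … 119 more
Group by Z:
  weight(Z=2) = 1/4
  weight(Z=3) = 3/10
Total weight = 1/4 + 3/10 = 11/20
P(Z=2 | obs) = 1/4 / 11/20 = 5/11
P(Z=3 | obs) = 3/10 / 11/20 = 6/11
argmax = 3

argmax_v P(Z = v | obs) = 3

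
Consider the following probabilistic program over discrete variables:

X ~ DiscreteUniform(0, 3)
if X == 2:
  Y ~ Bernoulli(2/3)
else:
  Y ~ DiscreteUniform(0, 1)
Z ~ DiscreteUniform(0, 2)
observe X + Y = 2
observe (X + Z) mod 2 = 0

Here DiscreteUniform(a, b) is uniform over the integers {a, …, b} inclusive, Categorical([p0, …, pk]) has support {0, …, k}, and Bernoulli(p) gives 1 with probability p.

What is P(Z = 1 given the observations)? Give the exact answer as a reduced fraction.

P(Z = 1 | obs) = 3/7

Enumerate traces; 3 have nonzero weight after conditioning:
  (X=1, Y=1, Z=1) weight 1/24
  (X=2, Y=0, Z=0) weight 1/36
  (X=2, Y=0, Z=2) weight 1/36
Group by Z:
  weight(Z=0) = 1/36
  weight(Z=1) = 1/24
  weight(Z=2) = 1/36
Total weight = 1/36 + 1/24 + 1/36 = 7/72
P(Z=0 | obs) = 1/36 / 7/72 = 2/7
P(Z=1 | obs) = 1/24 / 7/72 = 3/7
P(Z=2 | obs) = 1/36 / 7/72 = 2/7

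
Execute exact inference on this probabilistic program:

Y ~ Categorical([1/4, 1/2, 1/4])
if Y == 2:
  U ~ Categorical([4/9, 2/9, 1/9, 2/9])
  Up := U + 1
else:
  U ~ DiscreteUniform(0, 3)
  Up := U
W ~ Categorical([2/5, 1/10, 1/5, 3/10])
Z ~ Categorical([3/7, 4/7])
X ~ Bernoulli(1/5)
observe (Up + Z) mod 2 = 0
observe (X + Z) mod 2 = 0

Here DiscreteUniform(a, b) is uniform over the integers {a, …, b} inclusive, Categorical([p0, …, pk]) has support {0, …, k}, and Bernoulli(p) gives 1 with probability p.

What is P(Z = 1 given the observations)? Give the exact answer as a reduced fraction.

P(Z = 1 | obs) = 37/142

Enumerate traces; 48 have nonzero weight after conditioning:
  (Y=0, U=0, W=0, Z=0, X=0) weight 3/350
  (Y=0, U=0, W=1, Z=0, X=0) weight 3/1400
  (Y=0, U=0, W=2, Z=0, X=0) weight 3/700
  (Y=0, U=0, W=3, Z=0, X=0) weight 9/1400
  (Y=0, U=1, W=0, Z=1, X=1) weight 1/350
  (Y=0, U=1, W=1, Z=1, X=1) weight 1/1400
  (Y=0, U=1, W=2, Z=1, X=1) weight 1/700
  (Y=0, U=1, W=3, Z=1, X=1) weight 3/1400
  … 40 more
Group by Z:
  weight(Z=0) = 1/6
  weight(Z=1) = 37/630
Total weight = 1/6 + 37/630 = 71/315
P(Z=0 | obs) = 1/6 / 71/315 = 105/142
P(Z=1 | obs) = 37/630 / 71/315 = 37/142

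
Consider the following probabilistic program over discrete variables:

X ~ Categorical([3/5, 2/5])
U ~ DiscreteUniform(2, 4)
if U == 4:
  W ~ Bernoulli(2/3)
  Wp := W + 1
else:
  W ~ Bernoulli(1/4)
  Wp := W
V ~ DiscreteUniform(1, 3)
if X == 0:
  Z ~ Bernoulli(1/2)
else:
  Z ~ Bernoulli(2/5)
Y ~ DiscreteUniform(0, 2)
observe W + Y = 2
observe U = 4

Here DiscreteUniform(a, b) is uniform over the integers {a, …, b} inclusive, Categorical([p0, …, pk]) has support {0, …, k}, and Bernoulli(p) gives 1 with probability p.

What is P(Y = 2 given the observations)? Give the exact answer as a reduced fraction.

P(Y = 2 | obs) = 1/3

Enumerate traces; 24 have nonzero weight after conditioning:
  (X=0, U=4, W=0, V=1, Z=0, Y=2) weight 1/270
  (X=0, U=4, W=0, V=1, Z=1, Y=2) weight 1/270
  (X=0, U=4, W=0, V=2, Z=0, Y=2) weight 1/270
  (X=0, U=4, W=0, V=2, Z=1, Y=2) weight 1/270
  (X=0, U=4, W=0, V=3, Z=0, Y=2) weight 1/270
  (X=0, U=4, W=0, V=3, Z=1, Y=2) weight 1/270
  (X=0, U=4, W=1, V=1, Z=0, Y=1) weight 1/135
  (X=0, U=4, W=1, V=1, Z=1, Y=1) weight 1/135
  … 16 more
Group by Y:
  weight(Y=1) = 2/27
  weight(Y=2) = 1/27
Total weight = 2/27 + 1/27 = 1/9
P(Y=1 | obs) = 2/27 / 1/9 = 2/3
P(Y=2 | obs) = 1/27 / 1/9 = 1/3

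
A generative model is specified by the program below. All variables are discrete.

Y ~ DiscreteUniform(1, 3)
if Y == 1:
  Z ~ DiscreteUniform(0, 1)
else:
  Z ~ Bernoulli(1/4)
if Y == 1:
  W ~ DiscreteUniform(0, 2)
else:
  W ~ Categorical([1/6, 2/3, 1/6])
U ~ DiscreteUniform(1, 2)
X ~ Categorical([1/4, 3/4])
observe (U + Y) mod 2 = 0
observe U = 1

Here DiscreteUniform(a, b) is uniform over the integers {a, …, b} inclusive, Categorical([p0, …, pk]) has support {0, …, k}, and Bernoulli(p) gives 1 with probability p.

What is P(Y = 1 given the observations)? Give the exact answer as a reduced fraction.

P(Y = 1 | obs) = 1/2

Enumerate traces; 24 have nonzero weight after conditioning:
  (Y=1, Z=0, W=0, U=1, X=0) weight 1/144
  (Y=1, Z=0, W=0, U=1, X=1) weight 1/48
  (Y=1, Z=0, W=1, U=1, X=0) weight 1/144
  (Y=1, Z=0, W=1, U=1, X=1) weight 1/48
  (Y=1, Z=0, W=2, U=1, X=0) weight 1/144
  (Y=1, Z=0, W=2, U=1, X=1) weight 1/48
  (Y=1, Z=1, W=0, U=1, X=0) weight 1/144
  (Y=1, Z=1, W=0, U=1, X=1) weight 1/48
  (Y=3, Z=0, W=0, U=1, X=0) weight 1/192
  … 15 more
Group by Y:
  weight(Y=1) = 1/6
  weight(Y=3) = 1/6
Total weight = 1/6 + 1/6 = 1/3
P(Y=1 | obs) = 1/6 / 1/3 = 1/2
P(Y=3 | obs) = 1/6 / 1/3 = 1/2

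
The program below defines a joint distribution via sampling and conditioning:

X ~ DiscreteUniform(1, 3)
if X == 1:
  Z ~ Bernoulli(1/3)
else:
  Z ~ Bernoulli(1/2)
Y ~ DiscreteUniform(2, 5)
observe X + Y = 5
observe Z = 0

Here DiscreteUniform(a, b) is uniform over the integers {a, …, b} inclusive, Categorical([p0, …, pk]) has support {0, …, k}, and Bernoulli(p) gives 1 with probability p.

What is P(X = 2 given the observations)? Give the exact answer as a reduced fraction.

Enumerate traces; 3 have nonzero weight after conditioning:
  (X=1, Z=0, Y=4) weight 1/18
  (X=2, Z=0, Y=3) weight 1/24
  (X=3, Z=0, Y=2) weight 1/24
Group by X:
  weight(X=1) = 1/18
  weight(X=2) = 1/24
  weight(X=3) = 1/24
Total weight = 1/18 + 1/24 + 1/24 = 5/36
P(X=1 | obs) = 1/18 / 5/36 = 2/5
P(X=2 | obs) = 1/24 / 5/36 = 3/10
P(X=3 | obs) = 1/24 / 5/36 = 3/10

P(X = 2 | obs) = 3/10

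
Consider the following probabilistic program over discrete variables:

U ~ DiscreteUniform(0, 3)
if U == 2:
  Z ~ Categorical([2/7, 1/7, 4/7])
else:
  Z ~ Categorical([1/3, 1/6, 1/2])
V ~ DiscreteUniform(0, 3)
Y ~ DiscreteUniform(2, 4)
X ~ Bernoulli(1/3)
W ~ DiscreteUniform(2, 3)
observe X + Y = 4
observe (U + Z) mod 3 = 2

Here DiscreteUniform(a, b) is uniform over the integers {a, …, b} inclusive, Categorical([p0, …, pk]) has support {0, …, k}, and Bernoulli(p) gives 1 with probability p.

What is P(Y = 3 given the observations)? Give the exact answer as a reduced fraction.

Enumerate traces; 64 have nonzero weight after conditioning:
  (U=0, Z=2, V=0, Y=3, X=1, W=2) weight 1/576
  (U=0, Z=2, V=0, Y=3, X=1, W=3) weight 1/576
  (U=0, Z=2, V=0, Y=4, X=0, W=2) weight 1/288
  (U=0, Z=2, V=0, Y=4, X=0, W=3) weight 1/288
  (U=0, Z=2, V=1, Y=3, X=1, W=2) weight 1/576
  (U=0, Z=2, V=1, Y=3, X=1, W=3) weight 1/576
  (U=0, Z=2, V=1, Y=4, X=0, W=2) weight 1/288
  (U=0, Z=2, V=1, Y=4, X=0, W=3) weight 1/288
  … 56 more
Group by Y:
  weight(Y=3) = 61/1512
  weight(Y=4) = 61/756
Total weight = 61/1512 + 61/756 = 61/504
P(Y=3 | obs) = 61/1512 / 61/504 = 1/3
P(Y=4 | obs) = 61/756 / 61/504 = 2/3

P(Y = 3 | obs) = 1/3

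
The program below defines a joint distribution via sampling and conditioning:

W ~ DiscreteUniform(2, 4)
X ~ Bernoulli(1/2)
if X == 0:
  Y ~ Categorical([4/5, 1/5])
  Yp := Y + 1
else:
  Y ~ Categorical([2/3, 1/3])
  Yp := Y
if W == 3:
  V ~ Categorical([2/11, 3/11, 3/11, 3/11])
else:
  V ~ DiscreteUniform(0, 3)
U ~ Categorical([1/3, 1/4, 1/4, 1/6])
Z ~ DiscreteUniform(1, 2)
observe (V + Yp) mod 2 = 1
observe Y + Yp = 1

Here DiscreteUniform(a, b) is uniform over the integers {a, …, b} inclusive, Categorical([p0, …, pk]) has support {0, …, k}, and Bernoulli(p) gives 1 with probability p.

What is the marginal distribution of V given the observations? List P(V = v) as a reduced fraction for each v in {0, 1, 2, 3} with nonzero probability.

P(V=0) = 15/32, P(V=2) = 17/32

Enumerate traces; 48 have nonzero weight after conditioning:
  (W=2, X=0, Y=0, V=0, U=0, Z=1) weight 1/180
  (W=2, X=0, Y=0, V=0, U=0, Z=2) weight 1/180
  (W=2, X=0, Y=0, V=0, U=1, Z=1) weight 1/240
  (W=2, X=0, Y=0, V=0, U=1, Z=2) weight 1/240
  (W=2, X=0, Y=0, V=0, U=2, Z=1) weight 1/240
  (W=2, X=0, Y=0, V=0, U=2, Z=2) weight 1/240
  (W=2, X=0, Y=0, V=0, U=3, Z=1) weight 1/360
  (W=2, X=0, Y=0, V=0, U=3, Z=2) weight 1/360
  (W=2, X=0, Y=0, V=2, U=0, Z=1) weight 1/180
  … 39 more
Group by V:
  weight(V=0) = 1/11
  weight(V=2) = 17/165
Total weight = 1/11 + 17/165 = 32/165
P(V=0 | obs) = 1/11 / 32/165 = 15/32
P(V=2 | obs) = 17/165 / 32/165 = 17/32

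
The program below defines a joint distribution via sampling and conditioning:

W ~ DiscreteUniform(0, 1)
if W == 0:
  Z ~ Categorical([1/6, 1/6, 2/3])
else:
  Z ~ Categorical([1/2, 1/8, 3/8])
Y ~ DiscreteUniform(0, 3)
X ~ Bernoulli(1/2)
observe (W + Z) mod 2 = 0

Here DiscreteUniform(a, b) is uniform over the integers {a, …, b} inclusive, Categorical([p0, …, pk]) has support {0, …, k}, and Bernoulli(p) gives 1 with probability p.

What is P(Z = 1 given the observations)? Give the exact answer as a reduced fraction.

Enumerate traces; 24 have nonzero weight after conditioning:
  (W=0, Z=0, Y=0, X=0) weight 1/96
  (W=0, Z=0, Y=0, X=1) weight 1/96
  (W=0, Z=0, Y=1, X=0) weight 1/96
  (W=0, Z=0, Y=1, X=1) weight 1/96
  (W=0, Z=0, Y=2, X=0) weight 1/96
  (W=0, Z=0, Y=2, X=1) weight 1/96
  (W=0, Z=0, Y=3, X=0) weight 1/96
  (W=0, Z=0, Y=3, X=1) weight 1/96
  (W=0, Z=2, Y=0, X=0) weight 1/24
  (W=1, Z=1, Y=0, X=0) weight 1/128
  … 14 more
Group by Z:
  weight(Z=0) = 1/12
  weight(Z=1) = 1/16
  weight(Z=2) = 1/3
Total weight = 1/12 + 1/16 + 1/3 = 23/48
P(Z=0 | obs) = 1/12 / 23/48 = 4/23
P(Z=1 | obs) = 1/16 / 23/48 = 3/23
P(Z=2 | obs) = 1/3 / 23/48 = 16/23

P(Z = 1 | obs) = 3/23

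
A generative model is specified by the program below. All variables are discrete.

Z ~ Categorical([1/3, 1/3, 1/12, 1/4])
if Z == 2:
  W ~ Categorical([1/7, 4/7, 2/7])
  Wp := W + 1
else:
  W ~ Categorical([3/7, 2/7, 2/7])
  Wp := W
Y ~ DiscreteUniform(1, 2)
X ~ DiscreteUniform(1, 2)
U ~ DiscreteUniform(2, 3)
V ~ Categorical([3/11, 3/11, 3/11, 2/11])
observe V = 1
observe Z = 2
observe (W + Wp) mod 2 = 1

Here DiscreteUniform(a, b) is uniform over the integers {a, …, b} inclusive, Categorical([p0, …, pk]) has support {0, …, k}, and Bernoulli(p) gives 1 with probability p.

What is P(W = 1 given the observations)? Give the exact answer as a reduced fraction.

Enumerate traces; 24 have nonzero weight after conditioning:
  (Z=2, W=0, Y=1, X=1, U=2, V=1) weight 1/2464
  (Z=2, W=0, Y=1, X=1, U=3, V=1) weight 1/2464
  (Z=2, W=0, Y=1, X=2, U=2, V=1) weight 1/2464
  (Z=2, W=0, Y=1, X=2, U=3, V=1) weight 1/2464
  (Z=2, W=0, Y=2, X=1, U=2, V=1) weight 1/2464
  (Z=2, W=0, Y=2, X=1, U=3, V=1) weight 1/2464
  (Z=2, W=0, Y=2, X=2, U=2, V=1) weight 1/2464
  (Z=2, W=0, Y=2, X=2, U=3, V=1) weight 1/2464
  (Z=2, W=1, Y=1, X=1, U=2, V=1) weight 1/616
  (Z=2, W=2, Y=1, X=1, U=2, V=1) weight 1/1232
  … 14 more
Group by W:
  weight(W=0) = 1/308
  weight(W=1) = 1/77
  weight(W=2) = 1/154
Total weight = 1/308 + 1/77 + 1/154 = 1/44
P(W=0 | obs) = 1/308 / 1/44 = 1/7
P(W=1 | obs) = 1/77 / 1/44 = 4/7
P(W=2 | obs) = 1/154 / 1/44 = 2/7

P(W = 1 | obs) = 4/7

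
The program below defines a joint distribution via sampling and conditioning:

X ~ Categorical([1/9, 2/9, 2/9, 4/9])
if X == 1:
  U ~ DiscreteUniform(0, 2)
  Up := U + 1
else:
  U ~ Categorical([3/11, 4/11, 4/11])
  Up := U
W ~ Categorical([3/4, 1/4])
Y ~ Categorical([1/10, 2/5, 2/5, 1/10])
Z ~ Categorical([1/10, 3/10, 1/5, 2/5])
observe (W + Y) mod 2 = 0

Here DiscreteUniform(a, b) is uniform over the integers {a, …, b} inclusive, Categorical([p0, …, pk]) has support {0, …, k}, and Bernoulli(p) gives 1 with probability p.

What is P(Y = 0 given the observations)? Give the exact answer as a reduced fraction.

P(Y = 0 | obs) = 3/20

Enumerate traces; 192 have nonzero weight after conditioning:
  (X=0, U=0, W=0, Y=0, Z=0) weight 1/4400
  (X=0, U=0, W=0, Y=0, Z=1) weight 3/4400
  (X=0, U=0, W=0, Y=0, Z=2) weight 1/2200
  (X=0, U=0, W=0, Y=0, Z=3) weight 1/1100
  (X=0, U=0, W=0, Y=2, Z=0) weight 1/1100
  (X=0, U=0, W=0, Y=2, Z=1) weight 3/1100
  (X=0, U=0, W=0, Y=2, Z=2) weight 1/550
  (X=0, U=0, W=0, Y=2, Z=3) weight 1/275
  (X=0, U=0, W=1, Y=1, Z=0) weight 1/3300
  (X=0, U=0, W=1, Y=3, Z=0) weight 1/13200
  … 182 more
Group by Y:
  weight(Y=0) = 3/40
  weight(Y=1) = 1/10
  weight(Y=2) = 3/10
  weight(Y=3) = 1/40
Total weight = 3/40 + 1/10 + 3/10 + 1/40 = 1/2
P(Y=0 | obs) = 3/40 / 1/2 = 3/20
P(Y=1 | obs) = 1/10 / 1/2 = 1/5
P(Y=2 | obs) = 3/10 / 1/2 = 3/5
P(Y=3 | obs) = 1/40 / 1/2 = 1/20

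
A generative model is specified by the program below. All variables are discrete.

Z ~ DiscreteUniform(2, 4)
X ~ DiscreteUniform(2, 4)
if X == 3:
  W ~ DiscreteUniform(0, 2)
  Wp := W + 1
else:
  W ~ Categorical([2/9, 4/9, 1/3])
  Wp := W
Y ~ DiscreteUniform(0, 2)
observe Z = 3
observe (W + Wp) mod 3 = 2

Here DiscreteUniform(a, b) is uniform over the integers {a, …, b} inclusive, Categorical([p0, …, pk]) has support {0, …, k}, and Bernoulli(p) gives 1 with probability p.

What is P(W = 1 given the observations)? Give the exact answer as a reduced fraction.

P(W = 1 | obs) = 8/11

Enumerate traces; 9 have nonzero weight after conditioning:
  (Z=3, X=2, W=1, Y=0) weight 4/243
  (Z=3, X=2, W=1, Y=1) weight 4/243
  (Z=3, X=2, W=1, Y=2) weight 4/243
  (Z=3, X=3, W=2, Y=0) weight 1/81
  (Z=3, X=3, W=2, Y=1) weight 1/81
  (Z=3, X=3, W=2, Y=2) weight 1/81
  (Z=3, X=4, W=1, Y=0) weight 4/243
  (Z=3, X=4, W=1, Y=1) weight 4/243
  … 1 more
Group by W:
  weight(W=1) = 8/81
  weight(W=2) = 1/27
Total weight = 8/81 + 1/27 = 11/81
P(W=1 | obs) = 8/81 / 11/81 = 8/11
P(W=2 | obs) = 1/27 / 11/81 = 3/11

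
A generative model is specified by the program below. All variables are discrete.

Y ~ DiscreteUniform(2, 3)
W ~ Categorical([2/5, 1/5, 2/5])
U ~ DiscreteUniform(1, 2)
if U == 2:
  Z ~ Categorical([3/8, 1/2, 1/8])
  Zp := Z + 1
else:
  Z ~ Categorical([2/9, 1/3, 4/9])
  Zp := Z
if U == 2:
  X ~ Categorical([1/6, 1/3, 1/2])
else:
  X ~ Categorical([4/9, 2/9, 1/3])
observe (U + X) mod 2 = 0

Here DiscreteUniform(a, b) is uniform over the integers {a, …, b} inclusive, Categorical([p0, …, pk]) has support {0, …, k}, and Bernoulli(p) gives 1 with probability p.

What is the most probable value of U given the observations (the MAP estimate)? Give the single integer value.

Enumerate traces; 54 have nonzero weight after conditioning:
  (Y=2, W=0, U=1, Z=0, X=1) weight 2/405
  (Y=2, W=0, U=1, Z=1, X=1) weight 1/135
  (Y=2, W=0, U=1, Z=2, X=1) weight 4/405
  (Y=2, W=0, U=2, Z=0, X=0) weight 1/160
  (Y=2, W=0, U=2, Z=0, X=2) weight 3/160
  (Y=2, W=0, U=2, Z=1, X=0) weight 1/120
  (Y=2, W=0, U=2, Z=1, X=2) weight 1/40
  (Y=2, W=0, U=2, Z=2, X=0) weight 1/480
  … 46 more
Group by U:
  weight(U=1) = 1/9
  weight(U=2) = 1/3
Total weight = 1/9 + 1/3 = 4/9
P(U=1 | obs) = 1/9 / 4/9 = 1/4
P(U=2 | obs) = 1/3 / 4/9 = 3/4
argmax = 2

argmax_v P(U = v | obs) = 2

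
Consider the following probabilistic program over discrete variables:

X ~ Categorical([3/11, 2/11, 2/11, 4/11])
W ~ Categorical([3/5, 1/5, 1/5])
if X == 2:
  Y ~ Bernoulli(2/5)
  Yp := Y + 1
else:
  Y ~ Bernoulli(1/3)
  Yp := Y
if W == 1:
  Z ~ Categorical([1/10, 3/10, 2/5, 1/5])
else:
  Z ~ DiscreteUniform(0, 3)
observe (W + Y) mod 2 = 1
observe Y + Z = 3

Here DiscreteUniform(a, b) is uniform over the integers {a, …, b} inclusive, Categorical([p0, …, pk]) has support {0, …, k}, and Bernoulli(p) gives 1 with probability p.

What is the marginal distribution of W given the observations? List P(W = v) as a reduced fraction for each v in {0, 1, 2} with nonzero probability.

Enumerate traces; 12 have nonzero weight after conditioning:
  (X=0, W=0, Y=1, Z=2) weight 3/220
  (X=0, W=1, Y=0, Z=3) weight 2/275
  (X=0, W=2, Y=1, Z=2) weight 1/220
  (X=1, W=0, Y=1, Z=2) weight 1/110
  (X=1, W=1, Y=0, Z=3) weight 4/825
  (X=1, W=2, Y=1, Z=2) weight 1/330
  (X=2, W=0, Y=1, Z=2) weight 3/275
  (X=2, W=1, Y=0, Z=3) weight 6/1375
  … 4 more
Group by W:
  weight(W=0) = 57/1100
  weight(W=1) = 36/1375
  weight(W=2) = 19/1100
Total weight = 57/1100 + 36/1375 + 19/1100 = 131/1375
P(W=0 | obs) = 57/1100 / 131/1375 = 285/524
P(W=1 | obs) = 36/1375 / 131/1375 = 36/131
P(W=2 | obs) = 19/1100 / 131/1375 = 95/524

P(W=0) = 285/524, P(W=1) = 36/131, P(W=2) = 95/524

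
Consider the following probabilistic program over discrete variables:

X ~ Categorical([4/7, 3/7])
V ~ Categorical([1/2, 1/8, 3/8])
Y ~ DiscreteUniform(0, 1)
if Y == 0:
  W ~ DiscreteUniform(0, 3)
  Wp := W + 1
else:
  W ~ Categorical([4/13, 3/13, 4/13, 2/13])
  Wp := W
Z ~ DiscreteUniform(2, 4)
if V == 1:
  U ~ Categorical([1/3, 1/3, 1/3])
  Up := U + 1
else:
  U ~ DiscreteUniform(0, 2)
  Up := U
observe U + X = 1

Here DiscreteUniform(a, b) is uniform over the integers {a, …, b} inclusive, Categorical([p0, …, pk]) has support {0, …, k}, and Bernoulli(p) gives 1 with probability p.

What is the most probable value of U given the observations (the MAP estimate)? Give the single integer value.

argmax_v P(U = v | obs) = 1

Enumerate traces; 144 have nonzero weight after conditioning:
  (X=0, V=0, Y=0, W=0, Z=2, U=1) weight 1/252
  (X=0, V=0, Y=0, W=0, Z=3, U=1) weight 1/252
  (X=0, V=0, Y=0, W=0, Z=4, U=1) weight 1/252
  (X=0, V=0, Y=0, W=1, Z=2, U=1) weight 1/252
  (X=0, V=0, Y=0, W=1, Z=3, U=1) weight 1/252
  (X=0, V=0, Y=0, W=1, Z=4, U=1) weight 1/252
  (X=0, V=0, Y=0, W=2, Z=2, U=1) weight 1/252
  (X=0, V=0, Y=0, W=2, Z=3, U=1) weight 1/252
  (X=1, V=0, Y=0, W=0, Z=2, U=0) weight 1/336
  … 135 more
Group by U:
  weight(U=0) = 1/7
  weight(U=1) = 4/21
Total weight = 1/7 + 4/21 = 1/3
P(U=0 | obs) = 1/7 / 1/3 = 3/7
P(U=1 | obs) = 4/21 / 1/3 = 4/7
argmax = 1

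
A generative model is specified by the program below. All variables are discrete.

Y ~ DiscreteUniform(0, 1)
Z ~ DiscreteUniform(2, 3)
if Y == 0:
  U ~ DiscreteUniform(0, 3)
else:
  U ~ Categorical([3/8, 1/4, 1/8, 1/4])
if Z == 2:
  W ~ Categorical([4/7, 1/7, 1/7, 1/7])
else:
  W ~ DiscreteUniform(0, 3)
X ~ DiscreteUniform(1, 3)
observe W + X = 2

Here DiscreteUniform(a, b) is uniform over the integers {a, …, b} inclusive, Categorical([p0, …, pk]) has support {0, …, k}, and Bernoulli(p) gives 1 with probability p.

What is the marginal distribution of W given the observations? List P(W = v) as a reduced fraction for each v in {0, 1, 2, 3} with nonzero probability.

P(W=0) = 23/34, P(W=1) = 11/34

Enumerate traces; 32 have nonzero weight after conditioning:
  (Y=0, Z=2, U=0, W=0, X=2) weight 1/84
  (Y=0, Z=2, U=0, W=1, X=1) weight 1/336
  (Y=0, Z=2, U=1, W=0, X=2) weight 1/84
  (Y=0, Z=2, U=1, W=1, X=1) weight 1/336
  (Y=0, Z=2, U=2, W=0, X=2) weight 1/84
  (Y=0, Z=2, U=2, W=1, X=1) weight 1/336
  (Y=0, Z=2, U=3, W=0, X=2) weight 1/84
  (Y=0, Z=2, U=3, W=1, X=1) weight 1/336
  … 24 more
Group by W:
  weight(W=0) = 23/168
  weight(W=1) = 11/168
Total weight = 23/168 + 11/168 = 17/84
P(W=0 | obs) = 23/168 / 17/84 = 23/34
P(W=1 | obs) = 11/168 / 17/84 = 11/34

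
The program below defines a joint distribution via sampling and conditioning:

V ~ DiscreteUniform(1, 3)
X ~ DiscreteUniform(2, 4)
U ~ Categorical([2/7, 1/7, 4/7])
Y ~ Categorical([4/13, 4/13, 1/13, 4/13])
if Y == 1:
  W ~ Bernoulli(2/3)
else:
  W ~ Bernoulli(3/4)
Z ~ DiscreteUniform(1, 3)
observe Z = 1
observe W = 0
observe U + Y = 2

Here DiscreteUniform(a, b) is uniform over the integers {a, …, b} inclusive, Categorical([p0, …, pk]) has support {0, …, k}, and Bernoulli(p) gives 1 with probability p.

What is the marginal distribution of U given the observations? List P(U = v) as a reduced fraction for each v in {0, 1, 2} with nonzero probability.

P(U=0) = 3/35, P(U=1) = 8/35, P(U=2) = 24/35

Enumerate traces; 27 have nonzero weight after conditioning:
  (V=1, X=2, U=0, Y=2, W=0, Z=1) weight 1/4914
  (V=1, X=2, U=1, Y=1, W=0, Z=1) weight 4/7371
  (V=1, X=2, U=2, Y=0, W=0, Z=1) weight 4/2457
  (V=1, X=3, U=0, Y=2, W=0, Z=1) weight 1/4914
  (V=1, X=3, U=1, Y=1, W=0, Z=1) weight 4/7371
  (V=1, X=3, U=2, Y=0, W=0, Z=1) weight 4/2457
  (V=1, X=4, U=0, Y=2, W=0, Z=1) weight 1/4914
  (V=1, X=4, U=1, Y=1, W=0, Z=1) weight 4/7371
  … 19 more
Group by U:
  weight(U=0) = 1/546
  weight(U=1) = 4/819
  weight(U=2) = 4/273
Total weight = 1/546 + 4/819 + 4/273 = 5/234
P(U=0 | obs) = 1/546 / 5/234 = 3/35
P(U=1 | obs) = 4/819 / 5/234 = 8/35
P(U=2 | obs) = 4/273 / 5/234 = 24/35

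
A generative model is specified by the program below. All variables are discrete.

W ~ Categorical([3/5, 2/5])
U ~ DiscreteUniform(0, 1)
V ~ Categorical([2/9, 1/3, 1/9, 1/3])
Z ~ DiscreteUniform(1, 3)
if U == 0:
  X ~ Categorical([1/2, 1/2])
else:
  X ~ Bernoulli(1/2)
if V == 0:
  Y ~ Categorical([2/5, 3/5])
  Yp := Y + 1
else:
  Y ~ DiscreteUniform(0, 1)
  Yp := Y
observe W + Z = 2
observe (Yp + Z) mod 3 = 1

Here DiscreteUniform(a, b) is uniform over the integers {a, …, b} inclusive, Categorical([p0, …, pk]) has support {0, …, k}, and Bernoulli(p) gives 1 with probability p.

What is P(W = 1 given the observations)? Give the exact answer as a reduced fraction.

P(W = 1 | obs) = 35/53

Enumerate traces; 16 have nonzero weight after conditioning:
  (W=0, U=0, V=0, Z=2, X=0, Y=1) weight 1/150
  (W=0, U=0, V=0, Z=2, X=1, Y=1) weight 1/150
  (W=0, U=1, V=0, Z=2, X=0, Y=1) weight 1/150
  (W=0, U=1, V=0, Z=2, X=1, Y=1) weight 1/150
  (W=1, U=0, V=1, Z=1, X=0, Y=0) weight 1/180
  (W=1, U=0, V=1, Z=1, X=1, Y=0) weight 1/180
  (W=1, U=0, V=2, Z=1, X=0, Y=0) weight 1/540
  (W=1, U=0, V=2, Z=1, X=1, Y=0) weight 1/540
  … 8 more
Group by W:
  weight(W=0) = 2/75
  weight(W=1) = 7/135
Total weight = 2/75 + 7/135 = 53/675
P(W=0 | obs) = 2/75 / 53/675 = 18/53
P(W=1 | obs) = 7/135 / 53/675 = 35/53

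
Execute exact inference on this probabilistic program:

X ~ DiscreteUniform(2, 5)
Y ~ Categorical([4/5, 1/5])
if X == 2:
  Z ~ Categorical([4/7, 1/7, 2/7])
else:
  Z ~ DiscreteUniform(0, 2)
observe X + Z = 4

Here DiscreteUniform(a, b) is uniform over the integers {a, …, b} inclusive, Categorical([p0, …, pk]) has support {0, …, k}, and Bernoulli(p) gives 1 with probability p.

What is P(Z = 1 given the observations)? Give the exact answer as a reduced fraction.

P(Z = 1 | obs) = 7/20

Enumerate traces; 6 have nonzero weight after conditioning:
  (X=2, Y=0, Z=2) weight 2/35
  (X=2, Y=1, Z=2) weight 1/70
  (X=3, Y=0, Z=1) weight 1/15
  (X=3, Y=1, Z=1) weight 1/60
  (X=4, Y=0, Z=0) weight 1/15
  (X=4, Y=1, Z=0) weight 1/60
Group by Z:
  weight(Z=0) = 1/12
  weight(Z=1) = 1/12
  weight(Z=2) = 1/14
Total weight = 1/12 + 1/12 + 1/14 = 5/21
P(Z=0 | obs) = 1/12 / 5/21 = 7/20
P(Z=1 | obs) = 1/12 / 5/21 = 7/20
P(Z=2 | obs) = 1/14 / 5/21 = 3/10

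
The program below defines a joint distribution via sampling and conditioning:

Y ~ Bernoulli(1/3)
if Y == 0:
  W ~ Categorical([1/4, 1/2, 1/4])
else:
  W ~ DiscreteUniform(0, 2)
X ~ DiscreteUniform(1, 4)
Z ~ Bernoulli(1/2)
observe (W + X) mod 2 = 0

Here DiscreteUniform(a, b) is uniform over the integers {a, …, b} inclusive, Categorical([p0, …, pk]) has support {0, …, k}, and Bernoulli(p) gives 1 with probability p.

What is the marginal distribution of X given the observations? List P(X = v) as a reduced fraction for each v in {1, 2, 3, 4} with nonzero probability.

P(X=1) = 2/9, P(X=2) = 5/18, P(X=3) = 2/9, P(X=4) = 5/18

Enumerate traces; 24 have nonzero weight after conditioning:
  (Y=0, W=0, X=2, Z=0) weight 1/48
  (Y=0, W=0, X=2, Z=1) weight 1/48
  (Y=0, W=0, X=4, Z=0) weight 1/48
  (Y=0, W=0, X=4, Z=1) weight 1/48
  (Y=0, W=1, X=1, Z=0) weight 1/24
  (Y=0, W=1, X=1, Z=1) weight 1/24
  (Y=0, W=1, X=3, Z=0) weight 1/24
  (Y=0, W=1, X=3, Z=1) weight 1/24
  … 16 more
Group by X:
  weight(X=1) = 1/9
  weight(X=2) = 5/36
  weight(X=3) = 1/9
  weight(X=4) = 5/36
Total weight = 1/9 + 5/36 + 1/9 + 5/36 = 1/2
P(X=1 | obs) = 1/9 / 1/2 = 2/9
P(X=2 | obs) = 5/36 / 1/2 = 5/18
P(X=3 | obs) = 1/9 / 1/2 = 2/9
P(X=4 | obs) = 5/36 / 1/2 = 5/18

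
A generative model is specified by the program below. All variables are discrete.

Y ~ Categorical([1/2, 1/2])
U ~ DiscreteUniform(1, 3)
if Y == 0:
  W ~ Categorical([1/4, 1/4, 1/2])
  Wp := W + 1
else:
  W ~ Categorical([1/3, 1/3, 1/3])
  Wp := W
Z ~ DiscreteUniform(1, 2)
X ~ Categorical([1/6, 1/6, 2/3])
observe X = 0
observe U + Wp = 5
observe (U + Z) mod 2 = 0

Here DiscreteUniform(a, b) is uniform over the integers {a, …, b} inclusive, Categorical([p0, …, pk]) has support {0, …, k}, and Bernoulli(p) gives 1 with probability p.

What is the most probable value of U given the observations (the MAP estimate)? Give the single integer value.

Enumerate traces; 3 have nonzero weight after conditioning:
  (Y=0, U=2, W=2, Z=2, X=0) weight 1/144
  (Y=0, U=3, W=1, Z=1, X=0) weight 1/288
  (Y=1, U=3, W=2, Z=1, X=0) weight 1/216
Group by U:
  weight(U=2) = 1/144
  weight(U=3) = 7/864
Total weight = 1/144 + 7/864 = 13/864
P(U=2 | obs) = 1/144 / 13/864 = 6/13
P(U=3 | obs) = 7/864 / 13/864 = 7/13
argmax = 3

argmax_v P(U = v | obs) = 3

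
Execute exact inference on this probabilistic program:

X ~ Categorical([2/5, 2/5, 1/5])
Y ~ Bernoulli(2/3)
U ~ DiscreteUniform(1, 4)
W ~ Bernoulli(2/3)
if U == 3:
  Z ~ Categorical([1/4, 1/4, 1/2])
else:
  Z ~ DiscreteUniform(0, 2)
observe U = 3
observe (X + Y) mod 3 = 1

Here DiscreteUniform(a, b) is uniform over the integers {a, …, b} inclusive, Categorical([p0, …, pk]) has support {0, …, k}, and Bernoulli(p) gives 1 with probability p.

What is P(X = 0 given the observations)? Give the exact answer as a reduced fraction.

Enumerate traces; 12 have nonzero weight after conditioning:
  (X=0, Y=1, U=3, W=0, Z=0) weight 1/180
  (X=0, Y=1, U=3, W=0, Z=1) weight 1/180
  (X=0, Y=1, U=3, W=0, Z=2) weight 1/90
  (X=0, Y=1, U=3, W=1, Z=0) weight 1/90
  (X=0, Y=1, U=3, W=1, Z=1) weight 1/90
  (X=0, Y=1, U=3, W=1, Z=2) weight 1/45
  (X=1, Y=0, U=3, W=0, Z=0) weight 1/360
  (X=1, Y=0, U=3, W=0, Z=1) weight 1/360
  … 4 more
Group by X:
  weight(X=0) = 1/15
  weight(X=1) = 1/30
Total weight = 1/15 + 1/30 = 1/10
P(X=0 | obs) = 1/15 / 1/10 = 2/3
P(X=1 | obs) = 1/30 / 1/10 = 1/3

P(X = 0 | obs) = 2/3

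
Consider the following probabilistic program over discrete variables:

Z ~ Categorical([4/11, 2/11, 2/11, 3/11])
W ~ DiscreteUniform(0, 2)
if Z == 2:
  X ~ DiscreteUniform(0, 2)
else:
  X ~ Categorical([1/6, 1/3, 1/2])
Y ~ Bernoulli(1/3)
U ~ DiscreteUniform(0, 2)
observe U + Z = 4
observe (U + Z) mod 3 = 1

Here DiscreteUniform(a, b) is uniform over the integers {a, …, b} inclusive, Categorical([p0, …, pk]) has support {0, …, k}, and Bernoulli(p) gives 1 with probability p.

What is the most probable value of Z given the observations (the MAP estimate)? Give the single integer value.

argmax_v P(Z = v | obs) = 3

Enumerate traces; 36 have nonzero weight after conditioning:
  (Z=2, W=0, X=0, Y=0, U=2) weight 4/891
  (Z=2, W=0, X=0, Y=1, U=2) weight 2/891
  (Z=2, W=0, X=1, Y=0, U=2) weight 4/891
  (Z=2, W=0, X=1, Y=1, U=2) weight 2/891
  (Z=2, W=0, X=2, Y=0, U=2) weight 4/891
  (Z=2, W=0, X=2, Y=1, U=2) weight 2/891
  (Z=2, W=1, X=0, Y=0, U=2) weight 4/891
  (Z=2, W=1, X=0, Y=1, U=2) weight 2/891
  (Z=3, W=0, X=0, Y=0, U=1) weight 1/297
  … 27 more
Group by Z:
  weight(Z=2) = 2/33
  weight(Z=3) = 1/11
Total weight = 2/33 + 1/11 = 5/33
P(Z=2 | obs) = 2/33 / 5/33 = 2/5
P(Z=3 | obs) = 1/11 / 5/33 = 3/5
argmax = 3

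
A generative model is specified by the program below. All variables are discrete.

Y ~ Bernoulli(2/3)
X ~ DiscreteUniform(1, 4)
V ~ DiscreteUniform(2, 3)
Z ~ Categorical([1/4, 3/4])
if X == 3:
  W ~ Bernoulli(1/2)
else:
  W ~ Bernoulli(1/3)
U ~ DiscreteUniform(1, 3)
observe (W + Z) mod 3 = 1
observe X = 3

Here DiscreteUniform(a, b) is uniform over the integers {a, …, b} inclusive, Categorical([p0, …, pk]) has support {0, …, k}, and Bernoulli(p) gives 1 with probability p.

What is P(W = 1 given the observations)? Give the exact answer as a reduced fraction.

Enumerate traces; 24 have nonzero weight after conditioning:
  (Y=0, X=3, V=2, Z=0, W=1, U=1) weight 1/576
  (Y=0, X=3, V=2, Z=0, W=1, U=2) weight 1/576
  (Y=0, X=3, V=2, Z=0, W=1, U=3) weight 1/576
  (Y=0, X=3, V=2, Z=1, W=0, U=1) weight 1/192
  (Y=0, X=3, V=2, Z=1, W=0, U=2) weight 1/192
  (Y=0, X=3, V=2, Z=1, W=0, U=3) weight 1/192
  (Y=0, X=3, V=3, Z=0, W=1, U=1) weight 1/576
  (Y=0, X=3, V=3, Z=0, W=1, U=2) weight 1/576
  … 16 more
Group by W:
  weight(W=0) = 3/32
  weight(W=1) = 1/32
Total weight = 3/32 + 1/32 = 1/8
P(W=0 | obs) = 3/32 / 1/8 = 3/4
P(W=1 | obs) = 1/32 / 1/8 = 1/4

P(W = 1 | obs) = 1/4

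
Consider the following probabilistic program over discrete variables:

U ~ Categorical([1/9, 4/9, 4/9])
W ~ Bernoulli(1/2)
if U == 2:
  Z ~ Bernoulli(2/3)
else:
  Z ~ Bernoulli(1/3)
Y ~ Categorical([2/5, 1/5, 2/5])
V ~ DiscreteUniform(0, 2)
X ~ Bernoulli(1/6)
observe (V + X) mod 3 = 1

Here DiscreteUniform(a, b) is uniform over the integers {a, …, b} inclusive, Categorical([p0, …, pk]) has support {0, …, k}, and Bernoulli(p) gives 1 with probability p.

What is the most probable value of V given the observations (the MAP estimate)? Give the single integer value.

argmax_v P(V = v | obs) = 1

Enumerate traces; 72 have nonzero weight after conditioning:
  (U=0, W=0, Z=0, Y=0, V=0, X=1) weight 1/1215
  (U=0, W=0, Z=0, Y=0, V=1, X=0) weight 1/243
  (U=0, W=0, Z=0, Y=1, V=0, X=1) weight 1/2430
  (U=0, W=0, Z=0, Y=1, V=1, X=0) weight 1/486
  (U=0, W=0, Z=0, Y=2, V=0, X=1) weight 1/1215
  (U=0, W=0, Z=0, Y=2, V=1, X=0) weight 1/243
  (U=0, W=0, Z=1, Y=0, V=0, X=1) weight 1/2430
  (U=0, W=0, Z=1, Y=0, V=1, X=0) weight 1/486
  … 64 more
Group by V:
  weight(V=0) = 1/18
  weight(V=1) = 5/18
Total weight = 1/18 + 5/18 = 1/3
P(V=0 | obs) = 1/18 / 1/3 = 1/6
P(V=1 | obs) = 5/18 / 1/3 = 5/6
argmax = 1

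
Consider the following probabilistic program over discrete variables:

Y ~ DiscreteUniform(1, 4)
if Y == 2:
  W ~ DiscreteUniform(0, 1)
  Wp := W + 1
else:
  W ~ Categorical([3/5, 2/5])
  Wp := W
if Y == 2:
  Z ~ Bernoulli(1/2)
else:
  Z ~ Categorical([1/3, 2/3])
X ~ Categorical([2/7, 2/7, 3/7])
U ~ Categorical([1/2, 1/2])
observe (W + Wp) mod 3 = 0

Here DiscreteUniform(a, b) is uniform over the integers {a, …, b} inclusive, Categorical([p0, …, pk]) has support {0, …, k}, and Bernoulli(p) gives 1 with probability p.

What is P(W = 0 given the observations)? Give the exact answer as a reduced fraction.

Enumerate traces; 48 have nonzero weight after conditioning:
  (Y=1, W=0, Z=0, X=0, U=0) weight 1/140
  (Y=1, W=0, Z=0, X=0, U=1) weight 1/140
  (Y=1, W=0, Z=0, X=1, U=0) weight 1/140
  (Y=1, W=0, Z=0, X=1, U=1) weight 1/140
  (Y=1, W=0, Z=0, X=2, U=0) weight 3/280
  (Y=1, W=0, Z=0, X=2, U=1) weight 3/280
  (Y=1, W=0, Z=1, X=0, U=0) weight 1/70
  (Y=1, W=0, Z=1, X=0, U=1) weight 1/70
  (Y=2, W=1, Z=0, X=0, U=0) weight 1/112
  … 39 more
Group by W:
  weight(W=0) = 9/20
  weight(W=1) = 1/8
Total weight = 9/20 + 1/8 = 23/40
P(W=0 | obs) = 9/20 / 23/40 = 18/23
P(W=1 | obs) = 1/8 / 23/40 = 5/23

P(W = 0 | obs) = 18/23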